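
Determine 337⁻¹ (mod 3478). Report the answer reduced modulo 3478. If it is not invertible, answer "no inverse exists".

805

gcd(3478, 337) by repeated division:
3478 = 10·337 + 108
337 = 3·108 + 13
108 = 8·13 + 4
13 = 3·4 + 1
4 = 4·1 + 0
The gcd is 1. Working backward:
1 = 13 − 3·4
1 = −3·108 + 25·13
1 = 25·337 − 78·108
1 = −78·3478 + 805·337
So 337·805 ≡ 1 (mod 3478).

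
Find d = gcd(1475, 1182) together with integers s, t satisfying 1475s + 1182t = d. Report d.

Apply Euclid's algorithm to 1475 and 1182:
1475 = 1*1182 + 293
1182 = 4*293 + 10
293 = 29*10 + 3
10 = 3*3 + 1
3 = 3*1 + 0
gcd(1475, 1182) = 1.
Working backward:
1 = 10 − 3·3
1 = −3·293 + 88·10
1 = 88·1182 − 355·293
1 = −355·1475 + 443·1182
So 1 = (-355)·1475 + (443)·1182.

1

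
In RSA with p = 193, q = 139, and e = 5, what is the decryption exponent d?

φ(n) = (p−1)(q−1) = 192·138 = 26496.
Need d with 5·d ≡ 1 (mod 26496). Apply the extended Euclidean algorithm:
26496 = 5299×5 + 1
5 = 5×1 + 0
Back-substitute:
1 = 26496 − 5299·5
So 5·(-5299) ≡ 1 (mod 26496), hence d ≡ -5299 ≡ 21197 (mod 26496).

21197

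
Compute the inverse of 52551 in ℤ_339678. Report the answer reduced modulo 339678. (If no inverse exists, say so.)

Euclidean algorithm on 339678, 52551:
339678 = 6*52551 + 24372
52551 = 2*24372 + 3807
24372 = 6*3807 + 1530
3807 = 2*1530 + 747
1530 = 2*747 + 36
747 = 20*36 + 27
36 = 1*27 + 9
27 = 3*9 + 0
The gcd is 9, not 1, hence no inverse exists.

no inverse exists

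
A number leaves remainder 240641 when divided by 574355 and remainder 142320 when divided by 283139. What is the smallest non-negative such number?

Write x = 240641 + 574355·k. Then 574355·k ≡ 142320 − 240641 ≡ 184818 (mod 283139).
Need 574355⁻¹ mod 283139. Extended Euclid on (283139, 8077):
283139 = 35·8077 + 444
8077 = 18·444 + 85
444 = 5·85 + 19
85 = 4·19 + 9
19 = 2·9 + 1
9 = 9·1 + 0
Back-substitute:
1 = 19 − 2·9
1 = −2·85 + 9·19
1 = 9·444 − 47·85
1 = −47·8077 + 855·444
1 = 855·283139 − 29972·8077
574355⁻¹ ≡ 253167 (mod 283139), so k ≡ 253167·184818 ≡ 249439 (mod 283139).
x = 240641 + 574355·249439 = 143266777486.

143266777486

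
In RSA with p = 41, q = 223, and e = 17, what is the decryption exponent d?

7313

φ(n) = (p−1)(q−1) = 40·222 = 8880.
Need d with 17·d ≡ 1 (mod 8880). Apply the extended Euclidean algorithm:
8880 = 522·17 + 6
17 = 2·6 + 5
6 = 1·5 + 1
5 = 5·1 + 0
Back-substitute:
1 = 6 − 5
1 = −17 + 3·6
1 = 3·8880 − 1567·17
So 17·(-1567) ≡ 1 (mod 8880), hence d ≡ -1567 ≡ 7313 (mod 8880).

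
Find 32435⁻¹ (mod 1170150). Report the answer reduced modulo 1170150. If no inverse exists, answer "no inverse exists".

no inverse exists

Euclidean algorithm on 1170150, 32435:
1170150 = 36*32435 + 2490
32435 = 13*2490 + 65
2490 = 38*65 + 20
65 = 3*20 + 5
20 = 4*5 + 0
gcd(32435, 1170150) = 5 ≠ 1, so 32435 has no multiplicative inverse modulo 1170150.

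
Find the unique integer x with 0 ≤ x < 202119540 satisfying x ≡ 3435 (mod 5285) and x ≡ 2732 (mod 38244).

Write x = 3435 + 5285·k. Then 5285·k ≡ 2732 − 3435 ≡ 37541 (mod 38244).
Need 5285⁻¹ mod 38244. Extended Euclid on (38244, 5285):
38244 = 7*5285 + 1249
5285 = 4*1249 + 289
1249 = 4*289 + 93
289 = 3*93 + 10
93 = 9*10 + 3
10 = 3*3 + 1
3 = 3*1 + 0
Back-substitute:
1 = 10 − 3·3
1 = −3·93 + 28·10
1 = 28·289 − 87·93
1 = −87·1249 + 376·289
1 = 376·5285 − 1591·1249
1 = −1591·38244 + 11513·5285
5285⁻¹ ≡ 11513 (mod 38244), so k ≡ 11513·37541 ≡ 14089 (mod 38244).
x = 3435 + 5285·14089 = 74463800.

74463800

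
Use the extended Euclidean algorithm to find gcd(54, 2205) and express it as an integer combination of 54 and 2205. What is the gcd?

9

Repeated division:
2205 = 40*54 + 45
54 = 1*45 + 9
45 = 5*9 + 0
gcd(54, 2205) = 9.
Back-substituting:
9 = 54 − 45
9 = −2205 + 41·54
So 9 = (-1)·2205 + (41)·54.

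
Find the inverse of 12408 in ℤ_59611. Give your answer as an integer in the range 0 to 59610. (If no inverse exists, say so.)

31732

gcd(59611, 12408) by repeated division:
59611 = 4·12408 + 9979
12408 = 1·9979 + 2429
9979 = 4·2429 + 263
2429 = 9·263 + 62
263 = 4·62 + 15
62 = 4·15 + 2
15 = 7·2 + 1
2 = 2·1 + 0
gcd = 1, so the inverse exists. Back-substitute:
1 = 15 − 7·2
1 = −7·62 + 29·15
1 = 29·263 − 123·62
1 = −123·2429 + 1136·263
1 = 1136·9979 − 4667·2429
1 = −4667·12408 + 5803·9979
1 = 5803·59611 − 27879·12408
So 12408·(-27879) ≡ 1 (mod 59611), and -27879 ≡ 31732 (mod 59611).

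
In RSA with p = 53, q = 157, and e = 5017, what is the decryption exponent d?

3769

φ(n) = (p−1)(q−1) = 52·156 = 8112.
Need d with 5017·d ≡ 1 (mod 8112). Apply the extended Euclidean algorithm:
8112 = 1*5017 + 3095
5017 = 1*3095 + 1922
3095 = 1*1922 + 1173
1922 = 1*1173 + 749
1173 = 1*749 + 424
749 = 1*424 + 325
424 = 1*325 + 99
325 = 3*99 + 28
99 = 3*28 + 15
28 = 1*15 + 13
15 = 1*13 + 2
13 = 6*2 + 1
2 = 2*1 + 0
Back-substitute:
1 = 13 − 6·2
1 = −6·15 + 7·13
1 = 7·28 − 13·15
1 = −13·99 + 46·28
1 = 46·325 − 151·99
1 = −151·424 + 197·325
1 = 197·749 − 348·424
1 = −348·1173 + 545·749
1 = 545·1922 − 893·1173
1 = −893·3095 + 1438·1922
1 = 1438·5017 − 2331·3095
1 = −2331·8112 + 3769·5017
So 5017·3769 ≡ 1 (mod 8112), hence d = 3769.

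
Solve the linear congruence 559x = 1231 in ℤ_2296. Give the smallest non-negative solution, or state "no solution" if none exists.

First find gcd(559, 2296):
2296 = 4*559 + 60
559 = 9*60 + 19
60 = 3*19 + 3
19 = 6*3 + 1
3 = 3*1 + 0
gcd = 1, so a unique solution mod 2296 exists.
Back-substitute for the Bézout coefficients:
1 = 19 − 6·3
1 = −6·60 + 19·19
1 = 19·559 − 177·60
1 = −177·2296 + 727·559
So 559·(727) ≡ 1 (mod 2296), giving 559⁻¹ ≡ 727.
x ≡ 559⁻¹·1231 ≡ 727·1231 ≡ 1793 (mod 2296).

1793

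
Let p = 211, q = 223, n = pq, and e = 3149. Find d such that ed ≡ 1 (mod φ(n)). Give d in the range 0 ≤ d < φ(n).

18269

φ(n) = (p−1)(q−1) = 210·222 = 46620.
Need d with 3149·d ≡ 1 (mod 46620). Apply the extended Euclidean algorithm:
46620 = 14*3149 + 2534
3149 = 1*2534 + 615
2534 = 4*615 + 74
615 = 8*74 + 23
74 = 3*23 + 5
23 = 4*5 + 3
5 = 1*3 + 2
3 = 1*2 + 1
2 = 2*1 + 0
Back-substitute:
1 = 3 − 2
1 = −5 + 2·3
1 = 2·23 − 9·5
1 = −9·74 + 29·23
1 = 29·615 − 241·74
1 = −241·2534 + 993·615
1 = 993·3149 − 1234·2534
1 = −1234·46620 + 18269·3149
So 3149·18269 ≡ 1 (mod 46620), hence d = 18269.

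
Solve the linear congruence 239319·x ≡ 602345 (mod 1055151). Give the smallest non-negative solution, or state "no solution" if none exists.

gcd(239319, 1055151):
1055151 = 4×239319 + 97875
239319 = 2×97875 + 43569
97875 = 2×43569 + 10737
43569 = 4×10737 + 621
10737 = 17×621 + 180
621 = 3×180 + 81
180 = 2×81 + 18
81 = 4×18 + 9
18 = 2×9 + 0
gcd = 9, but 9 ∤ 602345, so the congruence has no solution.

no solution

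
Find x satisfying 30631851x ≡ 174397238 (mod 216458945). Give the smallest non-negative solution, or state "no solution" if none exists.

117505618

First find gcd(30631851, 216458945):
216458945 = 7·30631851 + 2035988
30631851 = 15·2035988 + 92031
2035988 = 22·92031 + 11306
92031 = 8·11306 + 1583
11306 = 7·1583 + 225
1583 = 7·225 + 8
225 = 28·8 + 1
8 = 8·1 + 0
gcd = 1, so a unique solution mod 216458945 exists.
Back-substitute for the Bézout coefficients:
1 = 225 − 28·8
1 = −28·1583 + 197·225
1 = 197·11306 − 1407·1583
1 = −1407·92031 + 11453·11306
1 = 11453·2035988 − 253373·92031
1 = −253373·30631851 + 3812048·2035988
1 = 3812048·216458945 − 26937709·30631851
So 30631851·(-26937709) ≡ 1 (mod 216458945), giving 30631851⁻¹ ≡ 189521236.
x ≡ 30631851⁻¹·174397238 ≡ 189521236·174397238 ≡ 117505618 (mod 216458945).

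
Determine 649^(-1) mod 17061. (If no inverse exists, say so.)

Euclidean algorithm on 17061, 649:
17061 = 26*649 + 187
649 = 3*187 + 88
187 = 2*88 + 11
88 = 8*11 + 0
gcd(649, 17061) = 11 ≠ 1, so 649 has no multiplicative inverse modulo 17061.

no inverse exists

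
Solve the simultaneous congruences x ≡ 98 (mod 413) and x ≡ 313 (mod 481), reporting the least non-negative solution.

124411

Write x = 98 + 413·k. Then 413·k ≡ 313 − 98 ≡ 215 (mod 481).
Need 413⁻¹ mod 481. Extended Euclid on (481, 413):
481 = 1·413 + 68
413 = 6·68 + 5
68 = 13·5 + 3
5 = 1·3 + 2
3 = 1·2 + 1
2 = 2·1 + 0
Back-substitute:
1 = 3 − 2
1 = −5 + 2·3
1 = 2·68 − 27·5
1 = −27·413 + 164·68
1 = 164·481 − 191·413
413⁻¹ ≡ 290 (mod 481), so k ≡ 290·215 ≡ 301 (mod 481).
x = 98 + 413·301 = 124411.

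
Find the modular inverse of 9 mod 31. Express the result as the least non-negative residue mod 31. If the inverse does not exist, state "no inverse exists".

7

Run Euclid on (31, 9):
31 = 3*9 + 4
9 = 2*4 + 1
4 = 4*1 + 0
Since gcd(9, 31) = 1, back-substitute to write 1 as a combination:
1 = 9 − 2·4
1 = −2·31 + 7·9
So 9·7 ≡ 1 (mod 31).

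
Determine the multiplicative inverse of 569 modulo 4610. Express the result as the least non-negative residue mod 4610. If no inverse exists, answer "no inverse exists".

1669

Extended Euclidean algorithm:
4610 = 8×569 + 58
569 = 9×58 + 47
58 = 1×47 + 11
47 = 4×11 + 3
11 = 3×3 + 2
3 = 1×2 + 1
2 = 2×1 + 0
The gcd is 1. Working backward:
1 = 3 − 2
1 = −11 + 4·3
1 = 4·47 − 17·11
1 = −17·58 + 21·47
1 = 21·569 − 206·58
1 = −206·4610 + 1669·569
So 569·1669 ≡ 1 (mod 4610).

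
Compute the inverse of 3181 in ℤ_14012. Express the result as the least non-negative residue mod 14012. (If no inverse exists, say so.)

Run Euclid on (14012, 3181):
14012 = 4*3181 + 1288
3181 = 2*1288 + 605
1288 = 2*605 + 78
605 = 7*78 + 59
78 = 1*59 + 19
59 = 3*19 + 2
19 = 9*2 + 1
2 = 2*1 + 0
The gcd is 1. Working backward:
1 = 19 − 9·2
1 = −9·59 + 28·19
1 = 28·78 − 37·59
1 = −37·605 + 287·78
1 = 287·1288 − 611·605
1 = −611·3181 + 1509·1288
1 = 1509·14012 − 6647·3181
Thus 3181·(-6647) ≡ 1 (mod 14012); reducing, -6647 mod 14012 = 7365.

7365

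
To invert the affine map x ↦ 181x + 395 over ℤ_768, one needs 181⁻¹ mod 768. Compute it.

157

Apply the Euclidean algorithm to 768 and 181:
768 = 4×181 + 44
181 = 4×44 + 5
44 = 8×5 + 4
5 = 1×4 + 1
4 = 4×1 + 0
Since gcd(181, 768) = 1, back-substitute to write 1 as a combination:
1 = 5 − 4
1 = −44 + 9·5
1 = 9·181 − 37·44
1 = −37·768 + 157·181
So 181·157 ≡ 1 (mod 768).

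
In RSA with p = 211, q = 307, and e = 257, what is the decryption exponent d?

19253

φ(n) = (p−1)(q−1) = 210·306 = 64260.
Need d with 257·d ≡ 1 (mod 64260). Apply the extended Euclidean algorithm:
64260 = 250×257 + 10
257 = 25×10 + 7
10 = 1×7 + 3
7 = 2×3 + 1
3 = 3×1 + 0
Back-substitute:
1 = 7 − 2·3
1 = −2·10 + 3·7
1 = 3·257 − 77·10
1 = −77·64260 + 19253·257
So 257·19253 ≡ 1 (mod 64260), hence d = 19253.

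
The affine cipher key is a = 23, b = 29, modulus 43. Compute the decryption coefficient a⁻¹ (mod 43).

Extended Euclidean algorithm:
43 = 1×23 + 20
23 = 1×20 + 3
20 = 6×3 + 2
3 = 1×2 + 1
2 = 2×1 + 0
gcd = 1, so the inverse exists. Back-substitute:
1 = 3 − 2
1 = −20 + 7·3
1 = 7·23 − 8·20
1 = −8·43 + 15·23
So 23·15 ≡ 1 (mod 43).

15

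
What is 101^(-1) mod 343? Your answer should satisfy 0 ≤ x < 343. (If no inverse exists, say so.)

gcd(343, 101) by repeated division:
343 = 3·101 + 40
101 = 2·40 + 21
40 = 1·21 + 19
21 = 1·19 + 2
19 = 9·2 + 1
2 = 2·1 + 0
Since gcd(101, 343) = 1, back-substitute to write 1 as a combination:
1 = 19 − 9·2
1 = −9·21 + 10·19
1 = 10·40 − 19·21
1 = −19·101 + 48·40
1 = 48·343 − 163·101
So 101·(-163) ≡ 1 (mod 343), and -163 ≡ 180 (mod 343).

180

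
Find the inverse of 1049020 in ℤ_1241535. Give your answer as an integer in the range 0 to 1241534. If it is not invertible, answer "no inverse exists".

no inverse exists

Compute gcd(1049020, 1241535):
1241535 = 1·1049020 + 192515
1049020 = 5·192515 + 86445
192515 = 2·86445 + 19625
86445 = 4·19625 + 7945
19625 = 2·7945 + 3735
7945 = 2·3735 + 475
3735 = 7·475 + 410
475 = 1·410 + 65
410 = 6·65 + 20
65 = 3·20 + 5
20 = 4·5 + 0
gcd(1049020, 1241535) = 5 ≠ 1, so 1049020 has no multiplicative inverse modulo 1241535.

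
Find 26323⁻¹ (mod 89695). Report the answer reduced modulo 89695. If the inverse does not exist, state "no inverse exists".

67727

Run Euclid on (89695, 26323):
89695 = 3·26323 + 10726
26323 = 2·10726 + 4871
10726 = 2·4871 + 984
4871 = 4·984 + 935
984 = 1·935 + 49
935 = 19·49 + 4
49 = 12·4 + 1
4 = 4·1 + 0
Since gcd(26323, 89695) = 1, back-substitute to write 1 as a combination:
1 = 49 − 12·4
1 = −12·935 + 229·49
1 = 229·984 − 241·935
1 = −241·4871 + 1193·984
1 = 1193·10726 − 2627·4871
1 = −2627·26323 + 6447·10726
1 = 6447·89695 − 21968·26323
Hence 26323⁻¹ ≡ -21968 ≡ 67727 (mod 89695).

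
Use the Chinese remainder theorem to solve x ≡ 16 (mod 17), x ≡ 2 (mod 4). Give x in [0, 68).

Write x = 16 + 17·k. Then 17·k ≡ 2 − 16 ≡ 2 (mod 4).
Need 17⁻¹ mod 4. Extended Euclid on (4, 1):
4 = 4×1 + 0
17⁻¹ ≡ 1 (mod 4), so k ≡ 1·2 ≡ 2 (mod 4).
x = 16 + 17·2 = 50.

50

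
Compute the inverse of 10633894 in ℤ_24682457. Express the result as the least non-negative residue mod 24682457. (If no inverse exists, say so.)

gcd(24682457, 10633894) by repeated division:
24682457 = 2×10633894 + 3414669
10633894 = 3×3414669 + 389887
3414669 = 8×389887 + 295573
389887 = 1×295573 + 94314
295573 = 3×94314 + 12631
94314 = 7×12631 + 5897
12631 = 2×5897 + 837
5897 = 7×837 + 38
837 = 22×38 + 1
38 = 38×1 + 0
gcd = 1, so the inverse exists. Back-substitute:
1 = 837 − 22·38
1 = −22·5897 + 155·837
1 = 155·12631 − 332·5897
1 = −332·94314 + 2479·12631
1 = 2479·295573 − 7769·94314
1 = −7769·389887 + 10248·295573
1 = 10248·3414669 − 89753·389887
1 = −89753·10633894 + 279507·3414669
1 = 279507·24682457 − 648767·10633894
Hence 10633894⁻¹ ≡ -648767 ≡ 24033690 (mod 24682457).

24033690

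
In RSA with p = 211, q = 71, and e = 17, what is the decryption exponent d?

6053

φ(n) = (p−1)(q−1) = 210·70 = 14700.
Need d with 17·d ≡ 1 (mod 14700). Apply the extended Euclidean algorithm:
14700 = 864*17 + 12
17 = 1*12 + 5
12 = 2*5 + 2
5 = 2*2 + 1
2 = 2*1 + 0
Back-substitute:
1 = 5 − 2·2
1 = −2·12 + 5·5
1 = 5·17 − 7·12
1 = −7·14700 + 6053·17
So 17·6053 ≡ 1 (mod 14700), hence d = 6053.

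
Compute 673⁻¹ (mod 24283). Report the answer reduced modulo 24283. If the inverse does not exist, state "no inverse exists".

7505

Extended Euclidean algorithm:
24283 = 36·673 + 55
673 = 12·55 + 13
55 = 4·13 + 3
13 = 4·3 + 1
3 = 3·1 + 0
Since gcd(673, 24283) = 1, back-substitute to write 1 as a combination:
1 = 13 − 4·3
1 = −4·55 + 17·13
1 = 17·673 − 208·55
1 = −208·24283 + 7505·673
So 673·7505 ≡ 1 (mod 24283).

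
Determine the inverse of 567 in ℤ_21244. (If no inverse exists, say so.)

gcd(21244, 567) by repeated division:
21244 = 37*567 + 265
567 = 2*265 + 37
265 = 7*37 + 6
37 = 6*6 + 1
6 = 6*1 + 0
Since gcd(567, 21244) = 1, back-substitute to write 1 as a combination:
1 = 37 − 6·6
1 = −6·265 + 43·37
1 = 43·567 − 92·265
1 = −92·21244 + 3447·567
So 567·3447 ≡ 1 (mod 21244).

3447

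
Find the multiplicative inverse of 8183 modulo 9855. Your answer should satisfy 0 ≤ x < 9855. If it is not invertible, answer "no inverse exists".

Extended Euclidean algorithm:
9855 = 1*8183 + 1672
8183 = 4*1672 + 1495
1672 = 1*1495 + 177
1495 = 8*177 + 79
177 = 2*79 + 19
79 = 4*19 + 3
19 = 6*3 + 1
3 = 3*1 + 0
gcd = 1, so the inverse exists. Back-substitute:
1 = 19 − 6·3
1 = −6·79 + 25·19
1 = 25·177 − 56·79
1 = −56·1495 + 473·177
1 = 473·1672 − 529·1495
1 = −529·8183 + 2589·1672
1 = 2589·9855 − 3118·8183
Hence 8183⁻¹ ≡ -3118 ≡ 6737 (mod 9855).

6737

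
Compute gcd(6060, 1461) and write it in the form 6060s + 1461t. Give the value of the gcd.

Repeated division:
6060 = 4·1461 + 216
1461 = 6·216 + 165
216 = 1·165 + 51
165 = 3·51 + 12
51 = 4·12 + 3
12 = 4·3 + 0
gcd(6060, 1461) = 3.
Back-substituting:
3 = 51 − 4·12
3 = −4·165 + 13·51
3 = 13·216 − 17·165
3 = −17·1461 + 115·216
3 = 115·6060 − 477·1461
So 3 = (115)·6060 + (-477)·1461.

3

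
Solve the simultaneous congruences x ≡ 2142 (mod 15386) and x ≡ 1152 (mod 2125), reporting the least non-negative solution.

4387152

Write x = 2142 + 15386·k. Then 15386·k ≡ 1152 − 2142 ≡ 1135 (mod 2125).
Need 15386⁻¹ mod 2125. Extended Euclid on (2125, 511):
2125 = 4·511 + 81
511 = 6·81 + 25
81 = 3·25 + 6
25 = 4·6 + 1
6 = 6·1 + 0
Back-substitute:
1 = 25 − 4·6
1 = −4·81 + 13·25
1 = 13·511 − 82·81
1 = −82·2125 + 341·511
15386⁻¹ ≡ 341 (mod 2125), so k ≡ 341·1135 ≡ 285 (mod 2125).
x = 2142 + 15386·285 = 4387152.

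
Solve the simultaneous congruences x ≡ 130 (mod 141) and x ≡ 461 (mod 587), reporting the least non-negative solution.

2809

Write x = 130 + 141·k. Then 141·k ≡ 461 − 130 ≡ 331 (mod 587).
Need 141⁻¹ mod 587. Extended Euclid on (587, 141):
587 = 4×141 + 23
141 = 6×23 + 3
23 = 7×3 + 2
3 = 1×2 + 1
2 = 2×1 + 0
Back-substitute:
1 = 3 − 2
1 = −23 + 8·3
1 = 8·141 − 49·23
1 = −49·587 + 204·141
141⁻¹ ≡ 204 (mod 587), so k ≡ 204·331 ≡ 19 (mod 587).
x = 130 + 141·19 = 2809.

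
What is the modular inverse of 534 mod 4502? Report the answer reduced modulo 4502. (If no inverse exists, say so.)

Euclidean algorithm on 4502, 534:
4502 = 8*534 + 230
534 = 2*230 + 74
230 = 3*74 + 8
74 = 9*8 + 2
8 = 4*2 + 0
Since gcd = 2 > 1, 534 is not a unit mod 4502.

no inverse exists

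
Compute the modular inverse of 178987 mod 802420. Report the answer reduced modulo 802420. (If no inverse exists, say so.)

633783

gcd(802420, 178987) by repeated division:
802420 = 4×178987 + 86472
178987 = 2×86472 + 6043
86472 = 14×6043 + 1870
6043 = 3×1870 + 433
1870 = 4×433 + 138
433 = 3×138 + 19
138 = 7×19 + 5
19 = 3×5 + 4
5 = 1×4 + 1
4 = 4×1 + 0
gcd = 1, so the inverse exists. Back-substitute:
1 = 5 − 4
1 = −19 + 4·5
1 = 4·138 − 29·19
1 = −29·433 + 91·138
1 = 91·1870 − 393·433
1 = −393·6043 + 1270·1870
1 = 1270·86472 − 18173·6043
1 = −18173·178987 + 37616·86472
1 = 37616·802420 − 168637·178987
Hence 178987⁻¹ ≡ -168637 ≡ 633783 (mod 802420).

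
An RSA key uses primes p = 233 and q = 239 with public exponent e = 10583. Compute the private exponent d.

φ(n) = (p−1)(q−1) = 232·238 = 55216.
Need d with 10583·d ≡ 1 (mod 55216). Apply the extended Euclidean algorithm:
55216 = 5*10583 + 2301
10583 = 4*2301 + 1379
2301 = 1*1379 + 922
1379 = 1*922 + 457
922 = 2*457 + 8
457 = 57*8 + 1
8 = 8*1 + 0
Back-substitute:
1 = 457 − 57·8
1 = −57·922 + 115·457
1 = 115·1379 − 172·922
1 = −172·2301 + 287·1379
1 = 287·10583 − 1320·2301
1 = −1320·55216 + 6887·10583
So 10583·6887 ≡ 1 (mod 55216), hence d = 6887.

6887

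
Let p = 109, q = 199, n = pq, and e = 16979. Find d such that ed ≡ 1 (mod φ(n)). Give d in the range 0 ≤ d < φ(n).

18515

φ(n) = (p−1)(q−1) = 108·198 = 21384.
Need d with 16979·d ≡ 1 (mod 21384). Apply the extended Euclidean algorithm:
21384 = 1×16979 + 4405
16979 = 3×4405 + 3764
4405 = 1×3764 + 641
3764 = 5×641 + 559
641 = 1×559 + 82
559 = 6×82 + 67
82 = 1×67 + 15
67 = 4×15 + 7
15 = 2×7 + 1
7 = 7×1 + 0
Back-substitute:
1 = 15 − 2·7
1 = −2·67 + 9·15
1 = 9·82 − 11·67
1 = −11·559 + 75·82
1 = 75·641 − 86·559
1 = −86·3764 + 505·641
1 = 505·4405 − 591·3764
1 = −591·16979 + 2278·4405
1 = 2278·21384 − 2869·16979
So 16979·(-2869) ≡ 1 (mod 21384), hence d ≡ -2869 ≡ 18515 (mod 21384).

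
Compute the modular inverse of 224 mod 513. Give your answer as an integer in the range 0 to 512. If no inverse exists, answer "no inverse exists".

Apply the Euclidean algorithm to 513 and 224:
513 = 2×224 + 65
224 = 3×65 + 29
65 = 2×29 + 7
29 = 4×7 + 1
7 = 7×1 + 0
The gcd is 1. Working backward:
1 = 29 − 4·7
1 = −4·65 + 9·29
1 = 9·224 − 31·65
1 = −31·513 + 71·224
So 224·71 ≡ 1 (mod 513).

71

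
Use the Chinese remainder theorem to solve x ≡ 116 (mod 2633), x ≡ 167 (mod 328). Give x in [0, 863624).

Write x = 116 + 2633·k. Then 2633·k ≡ 167 − 116 ≡ 51 (mod 328).
Need 2633⁻¹ mod 328. Extended Euclid on (328, 9):
328 = 36*9 + 4
9 = 2*4 + 1
4 = 4*1 + 0
Back-substitute:
1 = 9 − 2·4
1 = −2·328 + 73·9
2633⁻¹ ≡ 73 (mod 328), so k ≡ 73·51 ≡ 115 (mod 328).
x = 116 + 2633·115 = 302911.

302911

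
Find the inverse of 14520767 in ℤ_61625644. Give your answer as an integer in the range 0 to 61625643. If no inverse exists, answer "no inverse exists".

14302879

gcd(61625644, 14520767) by repeated division:
61625644 = 4×14520767 + 3542576
14520767 = 4×3542576 + 350463
3542576 = 10×350463 + 37946
350463 = 9×37946 + 8949
37946 = 4×8949 + 2150
8949 = 4×2150 + 349
2150 = 6×349 + 56
349 = 6×56 + 13
56 = 4×13 + 4
13 = 3×4 + 1
4 = 4×1 + 0
Since gcd(14520767, 61625644) = 1, back-substitute to write 1 as a combination:
1 = 13 − 3·4
1 = −3·56 + 13·13
1 = 13·349 − 81·56
1 = −81·2150 + 499·349
1 = 499·8949 − 2077·2150
1 = −2077·37946 + 8807·8949
1 = 8807·350463 − 81340·37946
1 = −81340·3542576 + 822207·350463
1 = 822207·14520767 − 3370168·3542576
1 = −3370168·61625644 + 14302879·14520767
So 14520767·14302879 ≡ 1 (mod 61625644).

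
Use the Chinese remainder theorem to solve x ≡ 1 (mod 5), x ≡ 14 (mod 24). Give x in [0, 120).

Write x = 1 + 5·k. Then 5·k ≡ 14 − 1 ≡ 13 (mod 24).
Need 5⁻¹ mod 24. Extended Euclid on (24, 5):
24 = 4*5 + 4
5 = 1*4 + 1
4 = 4*1 + 0
Back-substitute:
1 = 5 − 4
1 = −24 + 5·5
5⁻¹ ≡ 5 (mod 24), so k ≡ 5·13 ≡ 17 (mod 24).
x = 1 + 5·17 = 86.

86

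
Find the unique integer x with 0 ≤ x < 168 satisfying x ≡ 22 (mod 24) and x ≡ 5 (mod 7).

166

Write x = 22 + 24·k. Then 24·k ≡ 5 − 22 ≡ 4 (mod 7).
Need 24⁻¹ mod 7. Extended Euclid on (7, 3):
7 = 2*3 + 1
3 = 3*1 + 0
Back-substitute:
1 = 7 − 2·3
24⁻¹ ≡ 5 (mod 7), so k ≡ 5·4 ≡ 6 (mod 7).
x = 22 + 24·6 = 166.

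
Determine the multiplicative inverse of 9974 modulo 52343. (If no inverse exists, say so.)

40215

Apply the Euclidean algorithm to 52343 and 9974:
52343 = 5×9974 + 2473
9974 = 4×2473 + 82
2473 = 30×82 + 13
82 = 6×13 + 4
13 = 3×4 + 1
4 = 4×1 + 0
The gcd is 1. Working backward:
1 = 13 − 3·4
1 = −3·82 + 19·13
1 = 19·2473 − 573·82
1 = −573·9974 + 2311·2473
1 = 2311·52343 − 12128·9974
So 9974·(-12128) ≡ 1 (mod 52343), and -12128 ≡ 40215 (mod 52343).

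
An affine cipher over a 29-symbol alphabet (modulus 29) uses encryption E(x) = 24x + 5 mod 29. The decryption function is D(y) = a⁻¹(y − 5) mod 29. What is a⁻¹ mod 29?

23

Run Euclid on (29, 24):
29 = 1×24 + 5
24 = 4×5 + 4
5 = 1×4 + 1
4 = 4×1 + 0
Since gcd(24, 29) = 1, back-substitute to write 1 as a combination:
1 = 5 − 4
1 = −24 + 5·5
1 = 5·29 − 6·24
So 24·(-6) ≡ 1 (mod 29), and -6 ≡ 23 (mod 29).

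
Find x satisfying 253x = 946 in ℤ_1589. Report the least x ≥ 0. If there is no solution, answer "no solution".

211

First find gcd(253, 1589):
1589 = 6*253 + 71
253 = 3*71 + 40
71 = 1*40 + 31
40 = 1*31 + 9
31 = 3*9 + 4
9 = 2*4 + 1
4 = 4*1 + 0
gcd = 1, so a unique solution mod 1589 exists.
Back-substitute for the Bézout coefficients:
1 = 9 − 2·4
1 = −2·31 + 7·9
1 = 7·40 − 9·31
1 = −9·71 + 16·40
1 = 16·253 − 57·71
1 = −57·1589 + 358·253
So 253·(358) ≡ 1 (mod 1589), giving 253⁻¹ ≡ 358.
x ≡ 253⁻¹·946 ≡ 358·946 ≡ 211 (mod 1589).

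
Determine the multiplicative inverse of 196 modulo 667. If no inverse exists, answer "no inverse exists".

439

Apply the Euclidean algorithm to 667 and 196:
667 = 3×196 + 79
196 = 2×79 + 38
79 = 2×38 + 3
38 = 12×3 + 2
3 = 1×2 + 1
2 = 2×1 + 0
gcd = 1, so the inverse exists. Back-substitute:
1 = 3 − 2
1 = −38 + 13·3
1 = 13·79 − 27·38
1 = −27·196 + 67·79
1 = 67·667 − 228·196
So 196·(-228) ≡ 1 (mod 667), and -228 ≡ 439 (mod 667).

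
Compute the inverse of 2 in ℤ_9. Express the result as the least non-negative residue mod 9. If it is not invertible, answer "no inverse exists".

5

Apply the Euclidean algorithm to 9 and 2:
9 = 4·2 + 1
2 = 2·1 + 0
gcd = 1, so the inverse exists. Back-substitute:
1 = 9 − 4·2
So 2·(-4) ≡ 1 (mod 9), and -4 ≡ 5 (mod 9).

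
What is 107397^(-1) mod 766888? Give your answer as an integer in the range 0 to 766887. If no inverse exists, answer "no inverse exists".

104661

gcd(766888, 107397) by repeated division:
766888 = 7*107397 + 15109
107397 = 7*15109 + 1634
15109 = 9*1634 + 403
1634 = 4*403 + 22
403 = 18*22 + 7
22 = 3*7 + 1
7 = 7*1 + 0
gcd = 1, so the inverse exists. Back-substitute:
1 = 22 − 3·7
1 = −3·403 + 55·22
1 = 55·1634 − 223·403
1 = −223·15109 + 2062·1634
1 = 2062·107397 − 14657·15109
1 = −14657·766888 + 104661·107397
So 107397·104661 ≡ 1 (mod 766888).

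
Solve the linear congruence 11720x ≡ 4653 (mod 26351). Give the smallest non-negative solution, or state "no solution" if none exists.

10606

First find gcd(11720, 26351):
26351 = 2*11720 + 2911
11720 = 4*2911 + 76
2911 = 38*76 + 23
76 = 3*23 + 7
23 = 3*7 + 2
7 = 3*2 + 1
2 = 2*1 + 0
gcd = 1, so a unique solution mod 26351 exists.
Back-substitute for the Bézout coefficients:
1 = 7 − 3·2
1 = −3·23 + 10·7
1 = 10·76 − 33·23
1 = −33·2911 + 1264·76
1 = 1264·11720 − 5089·2911
1 = −5089·26351 + 11442·11720
So 11720·(11442) ≡ 1 (mod 26351), giving 11720⁻¹ ≡ 11442.
x ≡ 11720⁻¹·4653 ≡ 11442·4653 ≡ 10606 (mod 26351).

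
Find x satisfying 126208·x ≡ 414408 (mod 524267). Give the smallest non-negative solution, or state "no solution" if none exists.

70887

First find gcd(126208, 524267):
524267 = 4×126208 + 19435
126208 = 6×19435 + 9598
19435 = 2×9598 + 239
9598 = 40×239 + 38
239 = 6×38 + 11
38 = 3×11 + 5
11 = 2×5 + 1
5 = 5×1 + 0
gcd = 1, so a unique solution mod 524267 exists.
Back-substitute for the Bézout coefficients:
1 = 11 − 2·5
1 = −2·38 + 7·11
1 = 7·239 − 44·38
1 = −44·9598 + 1767·239
1 = 1767·19435 − 3578·9598
1 = −3578·126208 + 23235·19435
1 = 23235·524267 − 96518·126208
So 126208·(-96518) ≡ 1 (mod 524267), giving 126208⁻¹ ≡ 427749.
x ≡ 126208⁻¹·414408 ≡ 427749·414408 ≡ 70887 (mod 524267).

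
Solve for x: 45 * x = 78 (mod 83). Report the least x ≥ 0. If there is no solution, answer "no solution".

First find gcd(45, 83):
83 = 1×45 + 38
45 = 1×38 + 7
38 = 5×7 + 3
7 = 2×3 + 1
3 = 3×1 + 0
gcd = 1, so a unique solution mod 83 exists.
Back-substitute for the Bézout coefficients:
1 = 7 − 2·3
1 = −2·38 + 11·7
1 = 11·45 − 13·38
1 = −13·83 + 24·45
So 45·(24) ≡ 1 (mod 83), giving 45⁻¹ ≡ 24.
x ≡ 45⁻¹·78 ≡ 24·78 ≡ 46 (mod 83).

46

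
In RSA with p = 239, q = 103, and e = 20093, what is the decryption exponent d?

7649

φ(n) = (p−1)(q−1) = 238·102 = 24276.
Need d with 20093·d ≡ 1 (mod 24276). Apply the extended Euclidean algorithm:
24276 = 1·20093 + 4183
20093 = 4·4183 + 3361
4183 = 1·3361 + 822
3361 = 4·822 + 73
822 = 11·73 + 19
73 = 3·19 + 16
19 = 1·16 + 3
16 = 5·3 + 1
3 = 3·1 + 0
Back-substitute:
1 = 16 − 5·3
1 = −5·19 + 6·16
1 = 6·73 − 23·19
1 = −23·822 + 259·73
1 = 259·3361 − 1059·822
1 = −1059·4183 + 1318·3361
1 = 1318·20093 − 6331·4183
1 = −6331·24276 + 7649·20093
So 20093·7649 ≡ 1 (mod 24276), hence d = 7649.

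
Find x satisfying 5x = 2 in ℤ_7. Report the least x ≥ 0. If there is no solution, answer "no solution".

6

First find gcd(5, 7):
7 = 1×5 + 2
5 = 2×2 + 1
2 = 2×1 + 0
gcd = 1, so a unique solution mod 7 exists.
Back-substitute for the Bézout coefficients:
1 = 5 − 2·2
1 = −2·7 + 3·5
So 5·(3) ≡ 1 (mod 7), giving 5⁻¹ ≡ 3.
x ≡ 5⁻¹·2 ≡ 3·2 ≡ 6 (mod 7).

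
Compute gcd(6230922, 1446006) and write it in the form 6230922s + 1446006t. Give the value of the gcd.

6

Apply Euclid's algorithm to 6230922 and 1446006:
6230922 = 4·1446006 + 446898
1446006 = 3·446898 + 105312
446898 = 4·105312 + 25650
105312 = 4·25650 + 2712
25650 = 9·2712 + 1242
2712 = 2·1242 + 228
1242 = 5·228 + 102
228 = 2·102 + 24
102 = 4·24 + 6
24 = 4·6 + 0
gcd(6230922, 1446006) = 6.
Working backward:
6 = 102 − 4·24
6 = −4·228 + 9·102
6 = 9·1242 − 49·228
6 = −49·2712 + 107·1242
6 = 107·25650 − 1012·2712
6 = −1012·105312 + 4155·25650
6 = 4155·446898 − 17632·105312
6 = −17632·1446006 + 57051·446898
6 = 57051·6230922 − 245836·1446006
So 6 = (57051)·6230922 + (-245836)·1446006.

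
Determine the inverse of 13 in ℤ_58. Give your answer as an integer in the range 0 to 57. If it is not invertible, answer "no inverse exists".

gcd(58, 13) by repeated division:
58 = 4×13 + 6
13 = 2×6 + 1
6 = 6×1 + 0
Since gcd(13, 58) = 1, back-substitute to write 1 as a combination:
1 = 13 − 2·6
1 = −2·58 + 9·13
So 13·9 ≡ 1 (mod 58).

9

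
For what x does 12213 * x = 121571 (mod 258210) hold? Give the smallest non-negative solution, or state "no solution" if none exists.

gcd(12213, 258210):
258210 = 21*12213 + 1737
12213 = 7*1737 + 54
1737 = 32*54 + 9
54 = 6*9 + 0
gcd = 9, but 9 ∤ 121571, so the congruence has no solution.

no solution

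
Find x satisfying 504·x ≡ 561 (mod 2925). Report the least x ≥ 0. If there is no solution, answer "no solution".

no solution

gcd(504, 2925):
2925 = 5×504 + 405
504 = 1×405 + 99
405 = 4×99 + 9
99 = 11×9 + 0
gcd = 9, but 9 ∤ 561, so the congruence has no solution.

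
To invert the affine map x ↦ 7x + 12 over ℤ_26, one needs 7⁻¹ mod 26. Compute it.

15

Extended Euclidean algorithm:
26 = 3×7 + 5
7 = 1×5 + 2
5 = 2×2 + 1
2 = 2×1 + 0
Since gcd(7, 26) = 1, back-substitute to write 1 as a combination:
1 = 5 − 2·2
1 = −2·7 + 3·5
1 = 3·26 − 11·7
Hence 7⁻¹ ≡ -11 ≡ 15 (mod 26).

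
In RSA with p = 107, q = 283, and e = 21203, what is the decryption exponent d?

3251

φ(n) = (p−1)(q−1) = 106·282 = 29892.
Need d with 21203·d ≡ 1 (mod 29892). Apply the extended Euclidean algorithm:
29892 = 1×21203 + 8689
21203 = 2×8689 + 3825
8689 = 2×3825 + 1039
3825 = 3×1039 + 708
1039 = 1×708 + 331
708 = 2×331 + 46
331 = 7×46 + 9
46 = 5×9 + 1
9 = 9×1 + 0
Back-substitute:
1 = 46 − 5·9
1 = −5·331 + 36·46
1 = 36·708 − 77·331
1 = −77·1039 + 113·708
1 = 113·3825 − 416·1039
1 = −416·8689 + 945·3825
1 = 945·21203 − 2306·8689
1 = −2306·29892 + 3251·21203
So 21203·3251 ≡ 1 (mod 29892), hence d = 3251.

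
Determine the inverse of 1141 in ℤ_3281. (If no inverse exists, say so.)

gcd(3281, 1141) by repeated division:
3281 = 2*1141 + 999
1141 = 1*999 + 142
999 = 7*142 + 5
142 = 28*5 + 2
5 = 2*2 + 1
2 = 2*1 + 0
The gcd is 1. Working backward:
1 = 5 − 2·2
1 = −2·142 + 57·5
1 = 57·999 − 401·142
1 = −401·1141 + 458·999
1 = 458·3281 − 1317·1141
Hence 1141⁻¹ ≡ -1317 ≡ 1964 (mod 3281).

1964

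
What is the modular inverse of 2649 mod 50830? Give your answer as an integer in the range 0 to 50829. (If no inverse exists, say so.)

42579

Apply the Euclidean algorithm to 50830 and 2649:
50830 = 19·2649 + 499
2649 = 5·499 + 154
499 = 3·154 + 37
154 = 4·37 + 6
37 = 6·6 + 1
6 = 6·1 + 0
Since gcd(2649, 50830) = 1, back-substitute to write 1 as a combination:
1 = 37 − 6·6
1 = −6·154 + 25·37
1 = 25·499 − 81·154
1 = −81·2649 + 430·499
1 = 430·50830 − 8251·2649
So 2649·(-8251) ≡ 1 (mod 50830), and -8251 ≡ 42579 (mod 50830).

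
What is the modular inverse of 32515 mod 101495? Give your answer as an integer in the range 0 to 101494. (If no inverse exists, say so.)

no inverse exists

Compute gcd(32515, 101495):
101495 = 3·32515 + 3950
32515 = 8·3950 + 915
3950 = 4·915 + 290
915 = 3·290 + 45
290 = 6·45 + 20
45 = 2·20 + 5
20 = 4·5 + 0
The gcd is 5, not 1, hence no inverse exists.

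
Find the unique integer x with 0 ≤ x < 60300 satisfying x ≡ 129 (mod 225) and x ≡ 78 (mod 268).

35454

Write x = 129 + 225·k. Then 225·k ≡ 78 − 129 ≡ 217 (mod 268).
Need 225⁻¹ mod 268. Extended Euclid on (268, 225):
268 = 1·225 + 43
225 = 5·43 + 10
43 = 4·10 + 3
10 = 3·3 + 1
3 = 3·1 + 0
Back-substitute:
1 = 10 − 3·3
1 = −3·43 + 13·10
1 = 13·225 − 68·43
1 = −68·268 + 81·225
225⁻¹ ≡ 81 (mod 268), so k ≡ 81·217 ≡ 157 (mod 268).
x = 129 + 225·157 = 35454.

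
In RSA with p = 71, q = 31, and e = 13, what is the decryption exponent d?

φ(n) = (p−1)(q−1) = 70·30 = 2100.
Need d with 13·d ≡ 1 (mod 2100). Apply the extended Euclidean algorithm:
2100 = 161×13 + 7
13 = 1×7 + 6
7 = 1×6 + 1
6 = 6×1 + 0
Back-substitute:
1 = 7 − 6
1 = −13 + 2·7
1 = 2·2100 − 323·13
So 13·(-323) ≡ 1 (mod 2100), hence d ≡ -323 ≡ 1777 (mod 2100).

1777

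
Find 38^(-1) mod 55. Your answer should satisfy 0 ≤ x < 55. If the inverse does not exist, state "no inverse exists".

Run Euclid on (55, 38):
55 = 1×38 + 17
38 = 2×17 + 4
17 = 4×4 + 1
4 = 4×1 + 0
gcd = 1, so the inverse exists. Back-substitute:
1 = 17 − 4·4
1 = −4·38 + 9·17
1 = 9·55 − 13·38
Hence 38⁻¹ ≡ -13 ≡ 42 (mod 55).

42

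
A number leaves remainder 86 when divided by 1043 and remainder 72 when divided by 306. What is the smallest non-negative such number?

Write x = 86 + 1043·k. Then 1043·k ≡ 72 − 86 ≡ 292 (mod 306).
Need 1043⁻¹ mod 306. Extended Euclid on (306, 125):
306 = 2·125 + 56
125 = 2·56 + 13
56 = 4·13 + 4
13 = 3·4 + 1
4 = 4·1 + 0
Back-substitute:
1 = 13 − 3·4
1 = −3·56 + 13·13
1 = 13·125 − 29·56
1 = −29·306 + 71·125
1043⁻¹ ≡ 71 (mod 306), so k ≡ 71·292 ≡ 230 (mod 306).
x = 86 + 1043·230 = 239976.

239976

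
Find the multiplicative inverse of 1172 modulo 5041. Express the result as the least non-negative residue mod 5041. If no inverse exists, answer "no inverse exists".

357

Run Euclid on (5041, 1172):
5041 = 4·1172 + 353
1172 = 3·353 + 113
353 = 3·113 + 14
113 = 8·14 + 1
14 = 14·1 + 0
gcd = 1, so the inverse exists. Back-substitute:
1 = 113 − 8·14
1 = −8·353 + 25·113
1 = 25·1172 − 83·353
1 = −83·5041 + 357·1172
So 1172·357 ≡ 1 (mod 5041).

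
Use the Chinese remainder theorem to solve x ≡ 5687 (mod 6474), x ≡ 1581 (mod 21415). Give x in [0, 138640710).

109260911

Write x = 5687 + 6474·k. Then 6474·k ≡ 1581 − 5687 ≡ 17309 (mod 21415).
Need 6474⁻¹ mod 21415. Extended Euclid on (21415, 6474):
21415 = 3·6474 + 1993
6474 = 3·1993 + 495
1993 = 4·495 + 13
495 = 38·13 + 1
13 = 13·1 + 0
Back-substitute:
1 = 495 − 38·13
1 = −38·1993 + 153·495
1 = 153·6474 − 497·1993
1 = −497·21415 + 1644·6474
6474⁻¹ ≡ 1644 (mod 21415), so k ≡ 1644·17309 ≡ 16876 (mod 21415).
x = 5687 + 6474·16876 = 109260911.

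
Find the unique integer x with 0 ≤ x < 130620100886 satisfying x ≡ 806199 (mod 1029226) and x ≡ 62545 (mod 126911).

Write x = 806199 + 1029226·k. Then 1029226·k ≡ 62545 − 806199 ≡ 17812 (mod 126911).
Need 1029226⁻¹ mod 126911. Extended Euclid on (126911, 13938):
126911 = 9·13938 + 1469
13938 = 9·1469 + 717
1469 = 2·717 + 35
717 = 20·35 + 17
35 = 2·17 + 1
17 = 17·1 + 0
Back-substitute:
1 = 35 − 2·17
1 = −2·717 + 41·35
1 = 41·1469 − 84·717
1 = −84·13938 + 797·1469
1 = 797·126911 − 7257·13938
1029226⁻¹ ≡ 119654 (mod 126911), so k ≡ 119654·17812 ≡ 60625 (mod 126911).
x = 806199 + 1029226·60625 = 62397632449.

62397632449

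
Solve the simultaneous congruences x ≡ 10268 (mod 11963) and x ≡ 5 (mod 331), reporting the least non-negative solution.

Write x = 10268 + 11963·k. Then 11963·k ≡ 5 − 10268 ≡ 329 (mod 331).
Need 11963⁻¹ mod 331. Extended Euclid on (331, 47):
331 = 7·47 + 2
47 = 23·2 + 1
2 = 2·1 + 0
Back-substitute:
1 = 47 − 23·2
1 = −23·331 + 162·47
11963⁻¹ ≡ 162 (mod 331), so k ≡ 162·329 ≡ 7 (mod 331).
x = 10268 + 11963·7 = 94009.

94009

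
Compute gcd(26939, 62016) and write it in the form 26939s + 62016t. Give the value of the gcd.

1

Repeated division:
62016 = 2×26939 + 8138
26939 = 3×8138 + 2525
8138 = 3×2525 + 563
2525 = 4×563 + 273
563 = 2×273 + 17
273 = 16×17 + 1
17 = 17×1 + 0
gcd(26939, 62016) = 1.
Express as a combination:
1 = 273 − 16·17
1 = −16·563 + 33·273
1 = 33·2525 − 148·563
1 = −148·8138 + 477·2525
1 = 477·26939 − 1579·8138
1 = −1579·62016 + 3635·26939
So 1 = (-1579)·62016 + (3635)·26939.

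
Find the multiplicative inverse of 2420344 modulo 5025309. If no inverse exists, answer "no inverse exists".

Extended Euclidean algorithm:
5025309 = 2×2420344 + 184621
2420344 = 13×184621 + 20271
184621 = 9×20271 + 2182
20271 = 9×2182 + 633
2182 = 3×633 + 283
633 = 2×283 + 67
283 = 4×67 + 15
67 = 4×15 + 7
15 = 2×7 + 1
7 = 7×1 + 0
gcd = 1, so the inverse exists. Back-substitute:
1 = 15 − 2·7
1 = −2·67 + 9·15
1 = 9·283 − 38·67
1 = −38·633 + 85·283
1 = 85·2182 − 293·633
1 = −293·20271 + 2722·2182
1 = 2722·184621 − 24791·20271
1 = −24791·2420344 + 325005·184621
1 = 325005·5025309 − 674801·2420344
So 2420344·(-674801) ≡ 1 (mod 5025309), and -674801 ≡ 4350508 (mod 5025309).

4350508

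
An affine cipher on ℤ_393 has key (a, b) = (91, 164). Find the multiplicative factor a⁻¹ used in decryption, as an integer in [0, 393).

298

Apply the Euclidean algorithm to 393 and 91:
393 = 4·91 + 29
91 = 3·29 + 4
29 = 7·4 + 1
4 = 4·1 + 0
Since gcd(91, 393) = 1, back-substitute to write 1 as a combination:
1 = 29 − 7·4
1 = −7·91 + 22·29
1 = 22·393 − 95·91
Hence 91⁻¹ ≡ -95 ≡ 298 (mod 393).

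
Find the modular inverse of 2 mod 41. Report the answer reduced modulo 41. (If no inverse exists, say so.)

Run Euclid on (41, 2):
41 = 20·2 + 1
2 = 2·1 + 0
Since gcd(2, 41) = 1, back-substitute to write 1 as a combination:
1 = 41 − 20·2
Hence 2⁻¹ ≡ -20 ≡ 21 (mod 41).

21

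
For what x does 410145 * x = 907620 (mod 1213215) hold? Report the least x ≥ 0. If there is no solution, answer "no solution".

First find gcd(410145, 1213215):
1213215 = 2·410145 + 392925
410145 = 1·392925 + 17220
392925 = 22·17220 + 14085
17220 = 1·14085 + 3135
14085 = 4·3135 + 1545
3135 = 2·1545 + 45
1545 = 34·45 + 15
45 = 3·15 + 0
gcd = 15 and 15 | 907620, so solutions exist. Divide through by 15: 27343x ≡ 60508 (mod 80881).
Now find 27343⁻¹ mod 80881:
80881 = 2×27343 + 26195
27343 = 1×26195 + 1148
26195 = 22×1148 + 939
1148 = 1×939 + 209
939 = 4×209 + 103
209 = 2×103 + 3
103 = 34×3 + 1
3 = 3×1 + 0
Back-substitute:
1 = 103 − 34·3
1 = −34·209 + 69·103
1 = 69·939 − 310·209
1 = −310·1148 + 379·939
1 = 379·26195 − 8648·1148
1 = −8648·27343 + 9027·26195
1 = 9027·80881 − 26702·27343
So 27343·(-26702) ≡ 1 (mod 80881), i.e. 27343⁻¹ ≡ 54179.
Then x ≡ 54179·60508 ≡ 75121 (mod 80881); the smallest non-negative solution is x = 75121.

75121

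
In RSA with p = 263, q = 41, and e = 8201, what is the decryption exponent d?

φ(n) = (p−1)(q−1) = 262·40 = 10480.
Need d with 8201·d ≡ 1 (mod 10480). Apply the extended Euclidean algorithm:
10480 = 1×8201 + 2279
8201 = 3×2279 + 1364
2279 = 1×1364 + 915
1364 = 1×915 + 449
915 = 2×449 + 17
449 = 26×17 + 7
17 = 2×7 + 3
7 = 2×3 + 1
3 = 3×1 + 0
Back-substitute:
1 = 7 − 2·3
1 = −2·17 + 5·7
1 = 5·449 − 132·17
1 = −132·915 + 269·449
1 = 269·1364 − 401·915
1 = −401·2279 + 670·1364
1 = 670·8201 − 2411·2279
1 = −2411·10480 + 3081·8201
So 8201·3081 ≡ 1 (mod 10480), hence d = 3081.

3081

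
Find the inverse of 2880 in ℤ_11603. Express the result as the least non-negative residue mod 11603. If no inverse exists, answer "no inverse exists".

10205

Run Euclid on (11603, 2880):
11603 = 4·2880 + 83
2880 = 34·83 + 58
83 = 1·58 + 25
58 = 2·25 + 8
25 = 3·8 + 1
8 = 8·1 + 0
Since gcd(2880, 11603) = 1, back-substitute to write 1 as a combination:
1 = 25 − 3·8
1 = −3·58 + 7·25
1 = 7·83 − 10·58
1 = −10·2880 + 347·83
1 = 347·11603 − 1398·2880
So 2880·(-1398) ≡ 1 (mod 11603), and -1398 ≡ 10205 (mod 11603).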